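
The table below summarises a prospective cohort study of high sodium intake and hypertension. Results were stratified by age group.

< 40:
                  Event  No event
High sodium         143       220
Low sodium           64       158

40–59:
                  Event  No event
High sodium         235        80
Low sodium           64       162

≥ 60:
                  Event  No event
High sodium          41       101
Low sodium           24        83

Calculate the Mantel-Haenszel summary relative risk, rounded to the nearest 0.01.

1.88

RR_MH = Σ(aᵢ·n₀ᵢ/nᵢ) / Σ(cᵢ·n₁ᵢ/nᵢ), with n₁ᵢ = aᵢ+bᵢ (exposed), n₀ᵢ = cᵢ+dᵢ (unexposed), nᵢ = n₁ᵢ+n₀ᵢ.
Stratum 1 (< 40): n₁ = 363, n₀ = 222, n = 585; a·n₀/n = 143·222/585 = 54.2667; c·n₁/n = 64·363/585 = 39.7128
Stratum 2 (40–59): n₁ = 315, n₀ = 226, n = 541; a·n₀/n = 235·226/541 = 98.1701; c·n₁/n = 64·315/541 = 37.2643
Stratum 3 (≥ 60): n₁ = 142, n₀ = 107, n = 249; a·n₀/n = 41·107/249 = 17.6185; c·n₁/n = 24·142/249 = 13.6867
RR_MH = (54.2667 + 98.1701 + 17.6185) / (39.7128 + 37.2643 + 13.6867) = 170.0552 / 90.6639 = 1.87567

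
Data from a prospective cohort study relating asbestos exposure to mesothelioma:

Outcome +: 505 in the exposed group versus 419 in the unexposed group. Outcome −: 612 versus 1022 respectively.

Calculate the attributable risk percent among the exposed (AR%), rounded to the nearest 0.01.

35.69

From the description: a = 505, b = 612, c = 419, d = 1022.
Risk in exposed = 505/1117 = 0.45210; risk in unexposed = 419/1441 = 0.29077.
RR = 0.45210/0.29077 = 1.55485
AR% = (RR − 1)/RR × 100 = (1.55485 − 1)/1.55485 × 100 = 35.6851%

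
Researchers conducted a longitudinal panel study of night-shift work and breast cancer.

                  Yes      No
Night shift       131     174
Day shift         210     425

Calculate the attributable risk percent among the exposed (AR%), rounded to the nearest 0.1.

Cells: a = 131, b = 174, c = 210, d = 425.
Risk in exposed = 131/305 = 0.42951; risk in unexposed = 210/635 = 0.33071.
RR = 0.42951/0.33071 = 1.29875
AR% = (RR − 1)/RR × 100 = (1.29875 − 1)/1.29875 × 100 = 23.0029%

23.0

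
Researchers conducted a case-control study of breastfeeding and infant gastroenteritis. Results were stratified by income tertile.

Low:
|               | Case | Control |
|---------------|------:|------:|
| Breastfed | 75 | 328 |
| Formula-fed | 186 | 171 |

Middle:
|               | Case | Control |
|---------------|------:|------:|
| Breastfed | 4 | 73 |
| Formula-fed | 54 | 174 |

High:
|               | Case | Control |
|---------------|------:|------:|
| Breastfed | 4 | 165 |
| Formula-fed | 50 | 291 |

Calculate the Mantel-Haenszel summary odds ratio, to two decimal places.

OR_MH = Σ(aᵢdᵢ/nᵢ) / Σ(bᵢcᵢ/nᵢ), where nᵢ is the stratum total.
Stratum 1 (Low): n = 760; a·d/n = 75·171/760 = 16.8750; b·c/n = 328·186/760 = 80.2737
Stratum 2 (Middle): n = 305; a·d/n = 4·174/305 = 2.2820; b·c/n = 73·54/305 = 12.9246
Stratum 3 (High): n = 510; a·d/n = 4·291/510 = 2.2824; b·c/n = 165·50/510 = 16.1765
OR_MH = (16.8750 + 2.2820 + 2.2824) / (80.2737 + 12.9246 + 16.1765) = 21.4393 / 109.3747 = 0.19602

0.20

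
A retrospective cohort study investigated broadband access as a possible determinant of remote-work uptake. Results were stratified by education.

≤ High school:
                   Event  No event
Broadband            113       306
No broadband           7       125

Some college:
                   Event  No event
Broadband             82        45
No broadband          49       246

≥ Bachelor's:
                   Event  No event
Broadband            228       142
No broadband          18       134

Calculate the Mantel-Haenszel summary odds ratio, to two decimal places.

9.42

OR_MH = Σ(aᵢdᵢ/nᵢ) / Σ(bᵢcᵢ/nᵢ), where nᵢ is the stratum total.
Stratum 1 (≤ High school): n = 551; a·d/n = 113·125/551 = 25.6352; b·c/n = 306·7/551 = 3.8875
Stratum 2 (Some college): n = 422; a·d/n = 82·246/422 = 47.8009; b·c/n = 45·49/422 = 5.2251
Stratum 3 (≥ Bachelor's): n = 522; a·d/n = 228·134/522 = 58.5287; b·c/n = 142·18/522 = 4.8966
OR_MH = (25.6352 + 47.8009 + 58.5287) / (3.8875 + 5.2251 + 4.8966) = 131.9649 / 14.0091 = 9.41991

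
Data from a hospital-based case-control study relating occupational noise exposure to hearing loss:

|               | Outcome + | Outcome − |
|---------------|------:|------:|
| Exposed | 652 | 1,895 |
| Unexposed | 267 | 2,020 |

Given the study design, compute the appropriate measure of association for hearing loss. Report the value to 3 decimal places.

Cells: a = 652, b = 1895, c = 267, d = 2020.
This is a hospital-based case-control study: participants were sampled on outcome status, so risks in the source population cannot be estimated directly — relative risk is not valid here. The odds ratio is the appropriate measure.
OR = (a·d)/(b·c) = (652 × 2020) / (1895 × 267) = 1317040 / 505965 = 2.60303

2.603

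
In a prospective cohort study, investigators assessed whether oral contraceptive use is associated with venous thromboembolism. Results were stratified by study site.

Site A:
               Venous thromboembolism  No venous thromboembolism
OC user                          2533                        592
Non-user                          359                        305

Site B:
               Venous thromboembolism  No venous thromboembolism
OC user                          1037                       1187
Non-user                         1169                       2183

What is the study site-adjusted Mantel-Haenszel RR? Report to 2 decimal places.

RR_MH = Σ(aᵢ·n₀ᵢ/nᵢ) / Σ(cᵢ·n₁ᵢ/nᵢ), with n₁ᵢ = aᵢ+bᵢ (exposed), n₀ᵢ = cᵢ+dᵢ (unexposed), nᵢ = n₁ᵢ+n₀ᵢ.
Stratum 1 (Site A): n₁ = 3125, n₀ = 664, n = 3789; a·n₀/n = 2533·664/3789 = 443.8934; c·n₁/n = 359·3125/3789 = 296.0874
Stratum 2 (Site B): n₁ = 2224, n₀ = 3352, n = 5576; a·n₀/n = 1037·3352/5576 = 623.3902; c·n₁/n = 1169·2224/5576 = 466.2582
RR_MH = (443.8934 + 623.3902) / (296.0874 + 466.2582) = 1067.2836 / 762.3456 = 1.40000

1.40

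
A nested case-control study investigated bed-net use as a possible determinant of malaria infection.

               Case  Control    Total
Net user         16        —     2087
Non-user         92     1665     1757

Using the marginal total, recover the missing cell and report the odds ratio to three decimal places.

0.140

The missing cell is in the exposed row: 2087 − 16 = 2071.
So a = 16, b = 2071, c = 92, d = 1665.
OR = (a·d)/(b·c) = (16 × 1665) / (2071 × 92) = 26640 / 190532 = 0.13982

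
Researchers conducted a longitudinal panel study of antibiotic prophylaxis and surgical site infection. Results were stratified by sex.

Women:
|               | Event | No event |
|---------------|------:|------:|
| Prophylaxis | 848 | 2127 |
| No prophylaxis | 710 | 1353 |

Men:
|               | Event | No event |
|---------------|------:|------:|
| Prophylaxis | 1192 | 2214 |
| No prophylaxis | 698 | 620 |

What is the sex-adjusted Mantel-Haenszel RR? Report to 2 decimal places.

RR_MH = Σ(aᵢ·n₀ᵢ/nᵢ) / Σ(cᵢ·n₁ᵢ/nᵢ), with n₁ᵢ = aᵢ+bᵢ (exposed), n₀ᵢ = cᵢ+dᵢ (unexposed), nᵢ = n₁ᵢ+n₀ᵢ.
Stratum 1 (Women): n₁ = 2975, n₀ = 2063, n = 5038; a·n₀/n = 848·2063/5038 = 347.2457; c·n₁/n = 710·2975/5038 = 419.2636
Stratum 2 (Men): n₁ = 3406, n₀ = 1318, n = 4724; a·n₀/n = 1192·1318/4724 = 332.5690; c·n₁/n = 698·3406/4724 = 503.2574
RR_MH = (347.2457 + 332.5690) / (419.2636 + 503.2574) = 679.8147 / 922.5210 = 0.73691

0.74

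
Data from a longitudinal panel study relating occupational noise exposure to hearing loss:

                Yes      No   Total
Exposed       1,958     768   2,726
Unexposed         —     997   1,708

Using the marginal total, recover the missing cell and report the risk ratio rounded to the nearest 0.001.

The missing cell is in the unexposed row: 1708 − 997 = 711.
So a = 1958, b = 768, c = 711, d = 997.
RR = [a/(a+b)] / [c/(c+d)] = (1958/2726) / (711/1708) = 0.71827/0.41628 = 1.72546

1.725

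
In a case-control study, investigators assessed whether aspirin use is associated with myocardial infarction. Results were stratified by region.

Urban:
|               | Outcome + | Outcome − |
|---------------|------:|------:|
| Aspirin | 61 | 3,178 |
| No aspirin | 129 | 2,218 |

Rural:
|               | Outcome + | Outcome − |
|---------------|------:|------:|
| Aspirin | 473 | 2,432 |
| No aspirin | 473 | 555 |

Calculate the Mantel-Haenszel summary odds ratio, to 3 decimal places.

OR_MH = Σ(aᵢdᵢ/nᵢ) / Σ(bᵢcᵢ/nᵢ), where nᵢ is the stratum total.
Stratum 1 (Urban): n = 5586; a·d/n = 61·2218/5586 = 24.2209; b·c/n = 3178·129/5586 = 73.3910
Stratum 2 (Rural): n = 3933; a·d/n = 473·555/3933 = 66.7468; b·c/n = 2432·473/3933 = 292.4831
OR_MH = (24.2209 + 66.7468) / (73.3910 + 292.4831) = 90.9677 / 365.8741 = 0.24863

0.249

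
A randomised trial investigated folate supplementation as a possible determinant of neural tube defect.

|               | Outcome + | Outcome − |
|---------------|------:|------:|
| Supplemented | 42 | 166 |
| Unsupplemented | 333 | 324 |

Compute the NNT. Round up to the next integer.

Risk in treated group = 42/208 = 0.20192; risk in control = 333/657 = 0.50685.
Absolute risk reduction = 0.50685 − 0.20192 = 0.30493
NNT = 1 / ARR = 1 / 0.30493 = 3.279 → round up → 4

4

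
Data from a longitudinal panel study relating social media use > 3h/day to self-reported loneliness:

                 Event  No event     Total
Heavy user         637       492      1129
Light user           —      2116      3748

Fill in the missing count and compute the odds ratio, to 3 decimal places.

The missing cell is in the unexposed row: 3748 − 2116 = 1632.
So a = 637, b = 492, c = 1632, d = 2116.
OR = (a·d)/(b·c) = (637 × 2116) / (492 × 1632) = 1347892 / 802944 = 1.67869

1.679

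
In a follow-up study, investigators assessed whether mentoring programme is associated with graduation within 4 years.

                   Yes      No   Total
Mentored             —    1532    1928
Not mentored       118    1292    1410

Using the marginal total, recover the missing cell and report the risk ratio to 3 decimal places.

The missing cell is in the exposed row: 1928 − 1532 = 396.
So a = 396, b = 1532, c = 118, d = 1292.
RR = [a/(a+b)] / [c/(c+d)] = (396/1928) / (118/1410) = 0.20539/0.08369 = 2.45429

2.454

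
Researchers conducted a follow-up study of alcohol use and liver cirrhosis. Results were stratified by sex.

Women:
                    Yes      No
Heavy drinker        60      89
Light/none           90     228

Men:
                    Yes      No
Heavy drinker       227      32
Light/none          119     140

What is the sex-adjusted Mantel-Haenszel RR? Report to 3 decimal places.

1.750

RR_MH = Σ(aᵢ·n₀ᵢ/nᵢ) / Σ(cᵢ·n₁ᵢ/nᵢ), with n₁ᵢ = aᵢ+bᵢ (exposed), n₀ᵢ = cᵢ+dᵢ (unexposed), nᵢ = n₁ᵢ+n₀ᵢ.
Stratum 1 (Women): n₁ = 149, n₀ = 318, n = 467; a·n₀/n = 60·318/467 = 40.8565; c·n₁/n = 90·149/467 = 28.7152
Stratum 2 (Men): n₁ = 259, n₀ = 259, n = 518; a·n₀/n = 227·259/518 = 113.5000; c·n₁/n = 119·259/518 = 59.5000
RR_MH = (40.8565 + 113.5000) / (28.7152 + 59.5000) = 154.3565 / 88.2152 = 1.74977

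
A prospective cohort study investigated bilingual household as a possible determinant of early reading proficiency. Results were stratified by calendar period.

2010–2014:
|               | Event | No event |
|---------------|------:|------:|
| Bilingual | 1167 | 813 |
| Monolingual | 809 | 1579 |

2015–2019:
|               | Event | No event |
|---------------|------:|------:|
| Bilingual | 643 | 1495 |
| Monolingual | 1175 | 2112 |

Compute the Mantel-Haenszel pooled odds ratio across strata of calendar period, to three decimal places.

OR_MH = Σ(aᵢdᵢ/nᵢ) / Σ(bᵢcᵢ/nᵢ), where nᵢ is the stratum total.
Stratum 1 (2010–2014): n = 4368; a·d/n = 1167·1579/4368 = 421.8620; b·c/n = 813·809/4368 = 150.5762
Stratum 2 (2015–2019): n = 5425; a·d/n = 643·2112/5425 = 250.3255; b·c/n = 1495·1175/5425 = 323.8018
OR_MH = (421.8620 + 250.3255) / (150.5762 + 323.8018) = 672.1875 / 474.3781 = 1.41699

1.417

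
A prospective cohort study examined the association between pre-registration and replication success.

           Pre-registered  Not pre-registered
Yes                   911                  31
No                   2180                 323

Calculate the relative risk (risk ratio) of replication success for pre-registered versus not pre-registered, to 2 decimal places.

3.37

Reading the table with exposure as columns: a = 911 (Pre-registered, case), b = 2180 (Pre-registered, non-case), c = 31 (Not pre-registered, case), d = 323.
Risk in exposed = 911/3091 = 0.29473; risk in unexposed = 31/354 = 0.08757.
RR = 0.29473 / 0.08757 = 3.36559
The risk among the exposed is 3.37 times that among the unexposed.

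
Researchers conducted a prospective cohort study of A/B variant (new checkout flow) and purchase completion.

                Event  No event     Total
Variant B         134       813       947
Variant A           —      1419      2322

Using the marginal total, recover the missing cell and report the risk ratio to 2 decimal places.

0.36

The missing cell is in the unexposed row: 2322 − 1419 = 903.
So a = 134, b = 813, c = 903, d = 1419.
RR = [a/(a+b)] / [c/(c+d)] = (134/947) / (903/2322) = 0.14150/0.38889 = 0.36386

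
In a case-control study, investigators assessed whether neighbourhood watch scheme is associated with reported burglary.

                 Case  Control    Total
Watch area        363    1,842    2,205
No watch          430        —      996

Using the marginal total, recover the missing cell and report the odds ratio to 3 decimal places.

0.259

The missing cell is in the unexposed row: 996 − 430 = 566.
So a = 363, b = 1842, c = 430, d = 566.
OR = (a·d)/(b·c) = (363 × 566) / (1842 × 430) = 205458 / 792060 = 0.25940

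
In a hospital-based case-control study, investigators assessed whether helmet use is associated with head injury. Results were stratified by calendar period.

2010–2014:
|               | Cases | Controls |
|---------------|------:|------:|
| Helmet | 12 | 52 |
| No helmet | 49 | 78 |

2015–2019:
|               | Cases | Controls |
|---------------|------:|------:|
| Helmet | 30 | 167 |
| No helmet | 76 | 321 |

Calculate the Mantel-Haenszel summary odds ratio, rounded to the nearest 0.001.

OR_MH = Σ(aᵢdᵢ/nᵢ) / Σ(bᵢcᵢ/nᵢ), where nᵢ is the stratum total.
Stratum 1 (2010–2014): n = 191; a·d/n = 12·78/191 = 4.9005; b·c/n = 52·49/191 = 13.3403
Stratum 2 (2015–2019): n = 594; a·d/n = 30·321/594 = 16.2121; b·c/n = 167·76/594 = 21.3670
OR_MH = (4.9005 + 16.2121) / (13.3403 + 21.3670) = 21.1126 / 34.7073 = 0.60831

0.608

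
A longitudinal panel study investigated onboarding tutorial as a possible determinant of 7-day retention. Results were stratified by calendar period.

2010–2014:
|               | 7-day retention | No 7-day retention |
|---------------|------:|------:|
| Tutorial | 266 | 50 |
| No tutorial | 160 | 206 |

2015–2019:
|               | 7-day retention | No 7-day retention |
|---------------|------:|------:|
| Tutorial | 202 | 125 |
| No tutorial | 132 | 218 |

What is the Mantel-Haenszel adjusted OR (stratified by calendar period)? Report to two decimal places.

OR_MH = Σ(aᵢdᵢ/nᵢ) / Σ(bᵢcᵢ/nᵢ), where nᵢ is the stratum total.
Stratum 1 (2010–2014): n = 682; a·d/n = 266·206/682 = 80.3460; b·c/n = 50·160/682 = 11.7302
Stratum 2 (2015–2019): n = 677; a·d/n = 202·218/677 = 65.0458; b·c/n = 125·132/677 = 24.3722
OR_MH = (80.3460 + 65.0458) / (11.7302 + 24.3722) = 145.3918 / 36.1024 = 4.02720

4.03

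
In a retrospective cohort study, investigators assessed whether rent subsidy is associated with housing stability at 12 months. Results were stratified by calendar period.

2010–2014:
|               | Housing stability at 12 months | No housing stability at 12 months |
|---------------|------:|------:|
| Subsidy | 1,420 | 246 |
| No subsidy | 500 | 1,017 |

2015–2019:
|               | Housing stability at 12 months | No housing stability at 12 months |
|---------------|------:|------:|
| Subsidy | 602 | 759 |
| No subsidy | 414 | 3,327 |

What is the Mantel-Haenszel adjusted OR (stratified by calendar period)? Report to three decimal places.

OR_MH = Σ(aᵢdᵢ/nᵢ) / Σ(bᵢcᵢ/nᵢ), where nᵢ is the stratum total.
Stratum 1 (2010–2014): n = 3183; a·d/n = 1420·1017/3183 = 453.7041; b·c/n = 246·500/3183 = 38.6428
Stratum 2 (2015–2019): n = 5102; a·d/n = 602·3327/5102 = 392.5625; b·c/n = 759·414/5102 = 61.5888
OR_MH = (453.7041 + 392.5625) / (38.6428 + 61.5888) = 846.2666 / 100.2316 = 8.44311

8.443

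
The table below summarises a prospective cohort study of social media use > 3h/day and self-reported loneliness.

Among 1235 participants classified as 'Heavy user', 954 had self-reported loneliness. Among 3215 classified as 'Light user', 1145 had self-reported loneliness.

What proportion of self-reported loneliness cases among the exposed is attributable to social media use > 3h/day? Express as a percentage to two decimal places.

53.90

From the description: a = 954, b = 281, c = 1145, d = 2070.
Risk in exposed = 954/1235 = 0.77247; risk in unexposed = 1145/3215 = 0.35614.
RR = 0.77247/0.35614 = 2.16899
AR% = (RR − 1)/RR × 100 = (2.16899 − 1)/2.16899 × 100 = 53.8955%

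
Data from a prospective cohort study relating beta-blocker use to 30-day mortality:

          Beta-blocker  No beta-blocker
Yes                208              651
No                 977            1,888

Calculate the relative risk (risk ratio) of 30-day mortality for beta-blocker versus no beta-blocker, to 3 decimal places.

0.685

Reading the table with exposure as columns: a = 208 (Beta-blocker, case), b = 977 (Beta-blocker, non-case), c = 651 (No beta-blocker, case), d = 1888.
Risk in exposed = 208/1185 = 0.17553; risk in unexposed = 651/2539 = 0.25640.
RR = 0.17553 / 0.25640 = 0.68458
The risk is 32% lower among the exposed than among the unexposed.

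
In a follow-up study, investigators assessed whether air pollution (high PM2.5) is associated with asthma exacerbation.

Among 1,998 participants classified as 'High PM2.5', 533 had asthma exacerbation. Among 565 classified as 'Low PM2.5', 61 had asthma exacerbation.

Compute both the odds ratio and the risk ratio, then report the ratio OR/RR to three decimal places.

1.217

From the description: a = 533, b = 1465, c = 61, d = 504.
OR = (533·504)/(1465·61) = 268632/89365 = 3.00601
Risk in exposed = 533/1998 = 0.26677; risk in unexposed = 61/565 = 0.10796; RR = 2.47087
OR/RR = 3.00601 / 2.47087 = 1.21658
The outcome is not rare, so the OR lies further from 1 than the RR.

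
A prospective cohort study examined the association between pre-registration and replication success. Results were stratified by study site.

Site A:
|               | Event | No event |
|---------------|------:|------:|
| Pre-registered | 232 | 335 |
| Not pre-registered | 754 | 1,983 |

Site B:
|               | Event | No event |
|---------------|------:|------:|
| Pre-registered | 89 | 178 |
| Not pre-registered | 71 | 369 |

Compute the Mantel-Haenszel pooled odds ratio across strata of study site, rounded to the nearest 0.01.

1.97

OR_MH = Σ(aᵢdᵢ/nᵢ) / Σ(bᵢcᵢ/nᵢ), where nᵢ is the stratum total.
Stratum 1 (Site A): n = 3304; a·d/n = 232·1983/3304 = 139.2421; b·c/n = 335·754/3304 = 76.4498
Stratum 2 (Site B): n = 707; a·d/n = 89·369/707 = 46.4512; b·c/n = 178·71/707 = 17.8755
OR_MH = (139.2421 + 46.4512) / (76.4498 + 17.8755) = 185.6933 / 94.3253 = 1.96865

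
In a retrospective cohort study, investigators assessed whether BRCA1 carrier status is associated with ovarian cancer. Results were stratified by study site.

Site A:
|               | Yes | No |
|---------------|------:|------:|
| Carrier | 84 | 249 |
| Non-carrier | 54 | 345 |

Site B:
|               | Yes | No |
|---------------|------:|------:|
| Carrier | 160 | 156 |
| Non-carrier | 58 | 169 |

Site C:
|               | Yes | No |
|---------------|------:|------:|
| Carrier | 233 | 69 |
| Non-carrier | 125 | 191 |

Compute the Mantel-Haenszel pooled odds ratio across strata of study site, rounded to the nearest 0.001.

OR_MH = Σ(aᵢdᵢ/nᵢ) / Σ(bᵢcᵢ/nᵢ), where nᵢ is the stratum total.
Stratum 1 (Site A): n = 732; a·d/n = 84·345/732 = 39.5902; b·c/n = 249·54/732 = 18.3689
Stratum 2 (Site B): n = 543; a·d/n = 160·169/543 = 49.7974; b·c/n = 156·58/543 = 16.6630
Stratum 3 (Site C): n = 618; a·d/n = 233·191/618 = 72.0113; b·c/n = 69·125/618 = 13.9563
OR_MH = (39.5902 + 49.7974 + 72.0113) / (18.3689 + 16.6630 + 13.9563) = 161.3989 / 48.9881 = 3.29465

3.295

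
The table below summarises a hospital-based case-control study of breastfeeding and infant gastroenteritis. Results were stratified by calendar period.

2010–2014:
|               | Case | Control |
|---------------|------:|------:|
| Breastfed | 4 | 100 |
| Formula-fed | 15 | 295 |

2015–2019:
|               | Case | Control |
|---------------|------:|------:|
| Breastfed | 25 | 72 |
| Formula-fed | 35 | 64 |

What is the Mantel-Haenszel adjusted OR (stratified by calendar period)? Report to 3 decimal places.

0.668

OR_MH = Σ(aᵢdᵢ/nᵢ) / Σ(bᵢcᵢ/nᵢ), where nᵢ is the stratum total.
Stratum 1 (2010–2014): n = 414; a·d/n = 4·295/414 = 2.8502; b·c/n = 100·15/414 = 3.6232
Stratum 2 (2015–2019): n = 196; a·d/n = 25·64/196 = 8.1633; b·c/n = 72·35/196 = 12.8571
OR_MH = (2.8502 + 8.1633) / (3.6232 + 12.8571) = 11.0135 / 16.4803 = 0.66828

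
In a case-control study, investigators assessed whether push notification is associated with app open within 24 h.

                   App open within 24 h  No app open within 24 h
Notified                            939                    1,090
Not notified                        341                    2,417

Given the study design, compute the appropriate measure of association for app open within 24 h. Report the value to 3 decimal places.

6.106

Cells: a = 939, b = 1090, c = 341, d = 2417.
This is a case-control study: participants were sampled on outcome status, so risks in the source population cannot be estimated directly — relative risk is not valid here. The odds ratio is the appropriate measure.
OR = (a·d)/(b·c) = (939 × 2417) / (1090 × 341) = 2269563 / 371690 = 6.10606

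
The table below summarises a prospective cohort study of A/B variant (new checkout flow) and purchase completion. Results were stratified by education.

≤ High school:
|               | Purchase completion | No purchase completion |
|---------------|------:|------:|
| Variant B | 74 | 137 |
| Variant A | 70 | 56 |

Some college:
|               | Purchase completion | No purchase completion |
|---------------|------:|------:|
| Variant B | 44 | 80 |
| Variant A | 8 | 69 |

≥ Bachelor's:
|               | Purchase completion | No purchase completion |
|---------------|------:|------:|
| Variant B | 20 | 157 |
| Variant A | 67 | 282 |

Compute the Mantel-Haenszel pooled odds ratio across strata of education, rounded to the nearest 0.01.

0.74

OR_MH = Σ(aᵢdᵢ/nᵢ) / Σ(bᵢcᵢ/nᵢ), where nᵢ is the stratum total.
Stratum 1 (≤ High school): n = 337; a·d/n = 74·56/337 = 12.2967; b·c/n = 137·70/337 = 28.4570
Stratum 2 (Some college): n = 201; a·d/n = 44·69/201 = 15.1045; b·c/n = 80·8/201 = 3.1841
Stratum 3 (≥ Bachelor's): n = 526; a·d/n = 20·282/526 = 10.7224; b·c/n = 157·67/526 = 19.9981
OR_MH = (12.2967 + 15.1045 + 10.7224) / (28.4570 + 3.1841 + 19.9981) = 38.1236 / 51.6392 = 0.73827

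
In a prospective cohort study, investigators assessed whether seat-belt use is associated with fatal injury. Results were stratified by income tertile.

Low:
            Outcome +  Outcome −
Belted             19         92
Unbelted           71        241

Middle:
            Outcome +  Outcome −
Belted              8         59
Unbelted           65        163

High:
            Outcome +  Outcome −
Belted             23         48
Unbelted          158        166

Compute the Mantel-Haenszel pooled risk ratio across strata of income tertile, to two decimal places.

0.63

RR_MH = Σ(aᵢ·n₀ᵢ/nᵢ) / Σ(cᵢ·n₁ᵢ/nᵢ), with n₁ᵢ = aᵢ+bᵢ (exposed), n₀ᵢ = cᵢ+dᵢ (unexposed), nᵢ = n₁ᵢ+n₀ᵢ.
Stratum 1 (Low): n₁ = 111, n₀ = 312, n = 423; a·n₀/n = 19·312/423 = 14.0142; c·n₁/n = 71·111/423 = 18.6312
Stratum 2 (Middle): n₁ = 67, n₀ = 228, n = 295; a·n₀/n = 8·228/295 = 6.1831; c·n₁/n = 65·67/295 = 14.7627
Stratum 3 (High): n₁ = 71, n₀ = 324, n = 395; a·n₀/n = 23·324/395 = 18.8658; c·n₁/n = 158·71/395 = 28.4000
RR_MH = (14.0142 + 6.1831 + 18.8658) / (18.6312 + 14.7627 + 28.4000) = 39.0631 / 61.7939 = 0.63215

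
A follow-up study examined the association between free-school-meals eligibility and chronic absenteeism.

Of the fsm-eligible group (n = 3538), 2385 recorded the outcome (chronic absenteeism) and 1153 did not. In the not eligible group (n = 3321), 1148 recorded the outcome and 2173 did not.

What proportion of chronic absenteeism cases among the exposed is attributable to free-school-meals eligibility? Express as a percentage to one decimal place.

48.7

From the description: a = 2385, b = 1153, c = 1148, d = 2173.
Risk in exposed = 2385/3538 = 0.67411; risk in unexposed = 1148/3321 = 0.34568.
RR = 0.67411/0.34568 = 1.95010
AR% = (RR − 1)/RR × 100 = (1.95010 − 1)/1.95010 × 100 = 48.7207%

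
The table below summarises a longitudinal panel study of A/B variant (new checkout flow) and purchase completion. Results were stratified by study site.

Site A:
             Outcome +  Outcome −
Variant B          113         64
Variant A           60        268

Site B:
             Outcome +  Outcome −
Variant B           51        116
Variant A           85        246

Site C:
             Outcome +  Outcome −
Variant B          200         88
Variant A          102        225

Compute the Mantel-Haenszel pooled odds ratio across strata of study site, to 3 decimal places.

3.770

OR_MH = Σ(aᵢdᵢ/nᵢ) / Σ(bᵢcᵢ/nᵢ), where nᵢ is the stratum total.
Stratum 1 (Site A): n = 505; a·d/n = 113·268/505 = 59.9683; b·c/n = 64·60/505 = 7.6040
Stratum 2 (Site B): n = 498; a·d/n = 51·246/498 = 25.1928; b·c/n = 116·85/498 = 19.7992
Stratum 3 (Site C): n = 615; a·d/n = 200·225/615 = 73.1707; b·c/n = 88·102/615 = 14.5951
OR_MH = (59.9683 + 25.1928 + 73.1707) / (7.6040 + 19.7992 + 14.5951) = 158.3318 / 41.9983 = 3.76996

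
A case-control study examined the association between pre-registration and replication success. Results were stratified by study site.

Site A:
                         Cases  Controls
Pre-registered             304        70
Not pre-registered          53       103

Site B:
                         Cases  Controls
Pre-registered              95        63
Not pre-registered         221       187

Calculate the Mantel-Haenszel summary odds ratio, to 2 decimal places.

2.86

OR_MH = Σ(aᵢdᵢ/nᵢ) / Σ(bᵢcᵢ/nᵢ), where nᵢ is the stratum total.
Stratum 1 (Site A): n = 530; a·d/n = 304·103/530 = 59.0792; b·c/n = 70·53/530 = 7.0000
Stratum 2 (Site B): n = 566; a·d/n = 95·187/566 = 31.3869; b·c/n = 63·221/566 = 24.5989
OR_MH = (59.0792 + 31.3869) / (7.0000 + 24.5989) = 90.4662 / 31.5989 = 2.86295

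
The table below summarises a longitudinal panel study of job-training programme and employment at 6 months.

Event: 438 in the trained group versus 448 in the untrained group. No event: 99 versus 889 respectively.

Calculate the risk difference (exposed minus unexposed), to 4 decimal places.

From the description: a = 438, b = 99, c = 448, d = 889.
Risk in exposed = 438/537 = 0.815642; risk in unexposed = 448/1337 = 0.335079.
Risk difference = 0.815642 − 0.335079 = 0.480564

0.4806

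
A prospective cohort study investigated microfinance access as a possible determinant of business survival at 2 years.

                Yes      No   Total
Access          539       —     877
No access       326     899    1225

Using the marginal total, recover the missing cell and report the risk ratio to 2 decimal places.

2.31

The missing cell is in the exposed row: 877 − 539 = 338.
So a = 539, b = 338, c = 326, d = 899.
RR = [a/(a+b)] / [c/(c+d)] = (539/877) / (326/1225) = 0.61460/0.26612 = 2.30945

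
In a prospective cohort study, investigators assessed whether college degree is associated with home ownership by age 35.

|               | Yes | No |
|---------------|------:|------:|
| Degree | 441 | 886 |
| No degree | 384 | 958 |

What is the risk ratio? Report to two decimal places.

1.16

Cells: a = 441, b = 886, c = 384, d = 958.
Risk in exposed = 441/1327 = 0.33233; risk in unexposed = 384/1342 = 0.28614.
RR = 0.33233 / 0.28614 = 1.16142
The risk among the exposed is 1.16 times that among the unexposed.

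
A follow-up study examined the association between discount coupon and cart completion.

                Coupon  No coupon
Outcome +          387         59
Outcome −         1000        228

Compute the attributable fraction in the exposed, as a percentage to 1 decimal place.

Reading the table with exposure as columns: a = 387 (Coupon, case), b = 1000 (Coupon, non-case), c = 59 (No coupon, case), d = 228.
Risk in exposed = 387/1387 = 0.27902; risk in unexposed = 59/287 = 0.20557.
RR = 0.27902/0.20557 = 1.35726
AR% = (RR − 1)/RR × 100 = (1.35726 − 1)/1.35726 × 100 = 26.3224%

26.3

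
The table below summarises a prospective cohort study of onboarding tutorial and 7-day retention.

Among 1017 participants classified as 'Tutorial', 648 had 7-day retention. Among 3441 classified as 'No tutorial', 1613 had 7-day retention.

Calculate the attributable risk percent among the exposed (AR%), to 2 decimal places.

26.43

From the description: a = 648, b = 369, c = 1613, d = 1828.
Risk in exposed = 648/1017 = 0.63717; risk in unexposed = 1613/3441 = 0.46876.
RR = 0.63717/0.46876 = 1.35927
AR% = (RR − 1)/RR × 100 = (1.35927 − 1)/1.35927 × 100 = 26.4309%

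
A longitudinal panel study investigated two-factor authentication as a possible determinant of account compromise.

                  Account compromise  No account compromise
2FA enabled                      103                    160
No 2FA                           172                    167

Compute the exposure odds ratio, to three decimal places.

0.625

Cells: a = 103, b = 160, c = 172, d = 167.
OR = (a·d)/(b·c) = (103 × 167) / (160 × 172) = 17201 / 27520 = 0.62504
Exposure is associated with lower odds of account compromise (OR = 0.63 < 1).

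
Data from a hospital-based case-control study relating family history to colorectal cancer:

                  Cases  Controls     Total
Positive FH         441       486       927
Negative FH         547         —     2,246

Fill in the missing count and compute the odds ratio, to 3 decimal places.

2.818

The missing cell is in the unexposed row: 2246 − 547 = 1699.
So a = 441, b = 486, c = 547, d = 1699.
OR = (a·d)/(b·c) = (441 × 1699) / (486 × 547) = 749259 / 265842 = 2.81844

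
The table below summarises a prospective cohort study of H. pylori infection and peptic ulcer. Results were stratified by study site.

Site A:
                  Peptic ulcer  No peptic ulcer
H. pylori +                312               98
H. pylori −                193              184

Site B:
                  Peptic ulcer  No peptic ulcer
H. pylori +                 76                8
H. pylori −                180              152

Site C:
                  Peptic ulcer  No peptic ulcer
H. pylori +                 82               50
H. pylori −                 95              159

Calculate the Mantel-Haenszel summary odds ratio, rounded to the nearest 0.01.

3.38

OR_MH = Σ(aᵢdᵢ/nᵢ) / Σ(bᵢcᵢ/nᵢ), where nᵢ is the stratum total.
Stratum 1 (Site A): n = 787; a·d/n = 312·184/787 = 72.9454; b·c/n = 98·193/787 = 24.0330
Stratum 2 (Site B): n = 416; a·d/n = 76·152/416 = 27.7692; b·c/n = 8·180/416 = 3.4615
Stratum 3 (Site C): n = 386; a·d/n = 82·159/386 = 33.7772; b·c/n = 50·95/386 = 12.3057
OR_MH = (72.9454 + 27.7692 + 33.7772) / (24.0330 + 3.4615 + 12.3057) = 134.4918 / 39.8003 = 3.37917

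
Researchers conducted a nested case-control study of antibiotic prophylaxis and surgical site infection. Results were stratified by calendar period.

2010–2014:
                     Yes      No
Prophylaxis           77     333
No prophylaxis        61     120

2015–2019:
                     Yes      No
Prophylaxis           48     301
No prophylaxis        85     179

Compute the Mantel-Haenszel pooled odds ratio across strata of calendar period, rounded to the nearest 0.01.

OR_MH = Σ(aᵢdᵢ/nᵢ) / Σ(bᵢcᵢ/nᵢ), where nᵢ is the stratum total.
Stratum 1 (2010–2014): n = 591; a·d/n = 77·120/591 = 15.6345; b·c/n = 333·61/591 = 34.3706
Stratum 2 (2015–2019): n = 613; a·d/n = 48·179/613 = 14.0163; b·c/n = 301·85/613 = 41.7374
OR_MH = (15.6345 + 14.0163) / (34.3706 + 41.7374) = 29.6508 / 76.1079 = 0.38959

0.39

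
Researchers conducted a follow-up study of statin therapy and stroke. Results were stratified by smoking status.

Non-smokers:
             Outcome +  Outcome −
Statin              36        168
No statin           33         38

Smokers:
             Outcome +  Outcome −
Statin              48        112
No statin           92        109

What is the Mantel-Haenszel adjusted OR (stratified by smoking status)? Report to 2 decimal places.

0.40

OR_MH = Σ(aᵢdᵢ/nᵢ) / Σ(bᵢcᵢ/nᵢ), where nᵢ is the stratum total.
Stratum 1 (Non-smokers): n = 275; a·d/n = 36·38/275 = 4.9745; b·c/n = 168·33/275 = 20.1600
Stratum 2 (Smokers): n = 361; a·d/n = 48·109/361 = 14.4931; b·c/n = 112·92/361 = 28.5429
OR_MH = (4.9745 + 14.4931) / (20.1600 + 28.5429) = 19.4676 / 48.7029 = 0.39972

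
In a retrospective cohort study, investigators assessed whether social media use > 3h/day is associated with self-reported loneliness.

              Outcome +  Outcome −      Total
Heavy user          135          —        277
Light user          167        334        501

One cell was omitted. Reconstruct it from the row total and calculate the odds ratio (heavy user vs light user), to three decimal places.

The missing cell is in the exposed row: 277 − 135 = 142.
So a = 135, b = 142, c = 167, d = 334.
OR = (a·d)/(b·c) = (135 × 334) / (142 × 167) = 45090 / 23714 = 1.90141

1.901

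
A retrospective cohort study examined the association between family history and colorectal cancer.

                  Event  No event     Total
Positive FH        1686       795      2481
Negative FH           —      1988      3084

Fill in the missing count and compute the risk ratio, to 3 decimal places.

1.912

The missing cell is in the unexposed row: 3084 − 1988 = 1096.
So a = 1686, b = 795, c = 1096, d = 1988.
RR = [a/(a+b)] / [c/(c+d)] = (1686/2481) / (1096/3084) = 0.67956/0.35538 = 1.91221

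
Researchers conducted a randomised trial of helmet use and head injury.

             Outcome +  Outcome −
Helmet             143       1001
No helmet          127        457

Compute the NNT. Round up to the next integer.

Risk in treated group = 143/1144 = 0.12500; risk in control = 127/584 = 0.21747.
Absolute risk reduction = 0.21747 − 0.12500 = 0.09247
NNT = 1 / ARR = 1 / 0.09247 = 10.815 → round up → 11

11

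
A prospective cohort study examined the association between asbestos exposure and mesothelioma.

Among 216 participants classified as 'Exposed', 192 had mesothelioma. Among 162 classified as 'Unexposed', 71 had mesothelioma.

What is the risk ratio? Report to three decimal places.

From the description: a = 192, b = 24, c = 71, d = 91.
Risk in exposed = 192/216 = 0.88889; risk in unexposed = 71/162 = 0.43827.
RR = 0.88889 / 0.43827 = 2.02817
The risk among the exposed is 2.03 times that among the unexposed.

2.028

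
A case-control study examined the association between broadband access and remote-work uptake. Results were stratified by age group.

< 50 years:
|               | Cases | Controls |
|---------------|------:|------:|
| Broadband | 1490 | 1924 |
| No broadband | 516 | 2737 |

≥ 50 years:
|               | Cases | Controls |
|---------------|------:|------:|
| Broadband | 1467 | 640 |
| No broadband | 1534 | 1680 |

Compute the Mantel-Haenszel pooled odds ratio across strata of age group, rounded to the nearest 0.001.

OR_MH = Σ(aᵢdᵢ/nᵢ) / Σ(bᵢcᵢ/nᵢ), where nᵢ is the stratum total.
Stratum 1 (< 50 years): n = 6667; a·d/n = 1490·2737/6667 = 611.6889; b·c/n = 1924·516/6667 = 148.9102
Stratum 2 (≥ 50 years): n = 5321; a·d/n = 1467·1680/5321 = 463.1761; b·c/n = 640·1534/5321 = 184.5067
OR_MH = (611.6889 + 463.1761) / (148.9102 + 184.5067) = 1074.8650 / 333.4168 = 3.22379

3.224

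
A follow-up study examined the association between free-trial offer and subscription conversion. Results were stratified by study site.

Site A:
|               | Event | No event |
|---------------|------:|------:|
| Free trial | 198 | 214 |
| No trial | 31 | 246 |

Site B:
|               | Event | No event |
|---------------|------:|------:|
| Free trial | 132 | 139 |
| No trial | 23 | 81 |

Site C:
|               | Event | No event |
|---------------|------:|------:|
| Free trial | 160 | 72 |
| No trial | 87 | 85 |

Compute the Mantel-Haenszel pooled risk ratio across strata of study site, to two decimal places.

RR_MH = Σ(aᵢ·n₀ᵢ/nᵢ) / Σ(cᵢ·n₁ᵢ/nᵢ), with n₁ᵢ = aᵢ+bᵢ (exposed), n₀ᵢ = cᵢ+dᵢ (unexposed), nᵢ = n₁ᵢ+n₀ᵢ.
Stratum 1 (Site A): n₁ = 412, n₀ = 277, n = 689; a·n₀/n = 198·277/689 = 79.6023; c·n₁/n = 31·412/689 = 18.5370
Stratum 2 (Site B): n₁ = 271, n₀ = 104, n = 375; a·n₀/n = 132·104/375 = 36.6080; c·n₁/n = 23·271/375 = 16.6213
Stratum 3 (Site C): n₁ = 232, n₀ = 172, n = 404; a·n₀/n = 160·172/404 = 68.1188; c·n₁/n = 87·232/404 = 49.9604
RR_MH = (79.6023 + 36.6080 + 68.1188) / (18.5370 + 16.6213 + 49.9604) = 184.3291 / 85.1187 = 2.16555

2.17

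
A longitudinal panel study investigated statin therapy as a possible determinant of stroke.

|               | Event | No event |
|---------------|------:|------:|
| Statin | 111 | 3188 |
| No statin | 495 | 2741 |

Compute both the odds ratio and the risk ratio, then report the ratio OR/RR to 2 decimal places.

0.88

Cells: a = 111, b = 3188, c = 495, d = 2741.
OR = (111·2741)/(3188·495) = 304251/1578060 = 0.19280
Risk in exposed = 111/3299 = 0.03365; risk in unexposed = 495/3236 = 0.15297; RR = 0.21996
OR/RR = 0.19280 / 0.21996 = 0.87653
The outcome is not rare, so the OR lies further from 1 than the RR.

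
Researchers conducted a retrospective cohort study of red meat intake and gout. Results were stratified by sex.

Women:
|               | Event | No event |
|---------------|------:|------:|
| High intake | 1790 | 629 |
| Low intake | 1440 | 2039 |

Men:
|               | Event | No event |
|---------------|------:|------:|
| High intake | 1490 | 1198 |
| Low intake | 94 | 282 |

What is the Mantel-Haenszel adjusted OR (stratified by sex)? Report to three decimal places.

3.972

OR_MH = Σ(aᵢdᵢ/nᵢ) / Σ(bᵢcᵢ/nᵢ), where nᵢ is the stratum total.
Stratum 1 (Women): n = 5898; a·d/n = 1790·2039/5898 = 618.8216; b·c/n = 629·1440/5898 = 153.5707
Stratum 2 (Men): n = 3064; a·d/n = 1490·282/3064 = 137.1345; b·c/n = 1198·94/3064 = 36.7533
OR_MH = (618.8216 + 137.1345) / (153.5707 + 36.7533) = 755.9561 / 190.3240 = 3.97194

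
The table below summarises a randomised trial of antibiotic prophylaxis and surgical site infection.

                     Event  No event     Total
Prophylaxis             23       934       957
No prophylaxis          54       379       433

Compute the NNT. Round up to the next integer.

10

Risk in treated group = 23/957 = 0.02403; risk in control = 54/433 = 0.12471.
Absolute risk reduction = 0.12471 − 0.02403 = 0.10068
NNT = 1 / ARR = 1 / 0.10068 = 9.933 → round up → 10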